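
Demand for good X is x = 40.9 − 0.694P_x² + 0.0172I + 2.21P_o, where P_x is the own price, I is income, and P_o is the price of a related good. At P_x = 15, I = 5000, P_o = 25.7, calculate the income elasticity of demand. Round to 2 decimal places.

3.12

x = 40.9 − 0.694(15)² + 0.0172(5000) + 2.21(25.7) = 40.9 − 156.15 + 86 + 56.797 = 27.547.
∂x/∂I = +0.0172, so E_I = 0.0172·(5000/27.547) ≈ 3.12.
E_I > 1: normal good (luxury).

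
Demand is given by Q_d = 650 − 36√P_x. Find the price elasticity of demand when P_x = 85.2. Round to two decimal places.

-0.52

At P_x = 85.2, Q_d = 317.7062.
dQ_d/dP_x = −36/(2√P_x) = −36/(2·9.2304).
Point elasticity E = (dQ_d/dP_x)·(P_x/Q_d) = -1.9501 × 85.2/317.7062 ≈ -0.52.
|E| < 1, so demand is inelastic at this price.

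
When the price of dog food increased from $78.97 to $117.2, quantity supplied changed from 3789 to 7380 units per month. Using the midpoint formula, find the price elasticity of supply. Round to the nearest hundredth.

%ΔQ = (7380 − 3789)/[(3789 + 7380)/2] = 3591/5584.5 ≈ 0.6430.
%Δp = (117.2 − 78.97)/[(78.97 + 117.2)/2] = 38.23/98.085 ≈ 0.3898.
Arc elasticity E = %ΔQ/%Δp ≈ 0.6430/0.3898 ≈ 1.65.
|E| > 1: supply is elastic over this range.

1.65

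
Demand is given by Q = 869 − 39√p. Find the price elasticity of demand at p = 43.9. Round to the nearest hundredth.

-0.21

At p = 43.9, Q = 610.5974.
dQ/dp = −39/(2√p) = −39/(2·6.6257).
Point elasticity E = (dQ/dp)·(p/Q) = -2.9431 × 43.9/610.5974 ≈ -0.21.
|E| < 1, so demand is inelastic at this price.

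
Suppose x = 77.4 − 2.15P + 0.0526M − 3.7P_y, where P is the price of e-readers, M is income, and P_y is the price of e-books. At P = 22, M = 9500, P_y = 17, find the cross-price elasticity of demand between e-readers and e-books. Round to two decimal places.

Substituting, x = 77.4 − 2.15(22) + 0.0526(9500) − 3.7(17) = 77.4 − 47.3 + 499.7 − 62.9 = 466.9.
∂x/∂P_y = −3.7, so E_xy = -3.7·(17/466.9) ≈ -0.13.
E_xy < 0: the goods are complements.

-0.13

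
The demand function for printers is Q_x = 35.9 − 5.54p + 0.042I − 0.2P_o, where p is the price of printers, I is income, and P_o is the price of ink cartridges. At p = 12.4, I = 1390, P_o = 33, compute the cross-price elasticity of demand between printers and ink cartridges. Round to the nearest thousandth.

Evaluating quantity at (p, I, P_o) gives Q_x = 35.9 − 5.54(12.4) + 0.042(1390) − 0.2(33) = 35.9 − 68.696 + 58.38 − 6.6 = 18.984.
∂Q_x/∂P_o = −0.2, so E_xy = -0.2·(33/18.984) ≈ -0.348.
E_xy < 0: the goods are complements.

-0.348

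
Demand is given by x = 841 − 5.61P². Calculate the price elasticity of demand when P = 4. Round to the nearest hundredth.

-0.24

At P = 4, x = 751.24.
dx/dP = −2·5.61·P = −44.88.
Point elasticity E = (dx/dP)·(P/x) = -44.88 × 4/751.24 ≈ -0.24.
|E| < 1, so demand is inelastic at this price.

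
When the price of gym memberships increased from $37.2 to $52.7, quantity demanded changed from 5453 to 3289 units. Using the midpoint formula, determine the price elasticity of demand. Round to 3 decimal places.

-1.436

%ΔQ = (3289 − 5453)/[(5453 + 3289)/2] = -2164/4371 ≈ -0.4951.
%Δp = (52.7 − 37.2)/[(37.2 + 52.7)/2] = 15.5/44.95 ≈ 0.3448.
Arc elasticity E = %ΔQ/%Δp ≈ -0.4951/0.3448 ≈ -1.436.
|E| > 1: demand is elastic over this range.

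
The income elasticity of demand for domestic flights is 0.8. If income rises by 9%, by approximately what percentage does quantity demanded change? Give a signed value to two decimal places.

7.20

%ΔQ ≈ E × %ΔI = (0.8) × (9%) = 7.20%.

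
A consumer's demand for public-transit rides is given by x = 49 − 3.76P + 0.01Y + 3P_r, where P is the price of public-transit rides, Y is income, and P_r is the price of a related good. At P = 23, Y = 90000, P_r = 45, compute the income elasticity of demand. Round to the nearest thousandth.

0.902

At the given point, x = 49 − 3.76(23) + 0.01(90000) + 3(45) = 49 − 86.48 + 900 + 135 = 997.52.
∂x/∂Y = +0.01, so E_I = 0.01·(90000/997.52) ≈ 0.902.
E_I ∈ (0,1): normal good (necessity).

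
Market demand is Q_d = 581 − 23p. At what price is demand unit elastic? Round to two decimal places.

12.63

For linear demand Q_d = a − bp, E = −bp/(a − bp). |E| = 1 ⇒ bp = a − bp ⇒ p = a/(2b).
p = 581/(2·23) ≈ 12.63.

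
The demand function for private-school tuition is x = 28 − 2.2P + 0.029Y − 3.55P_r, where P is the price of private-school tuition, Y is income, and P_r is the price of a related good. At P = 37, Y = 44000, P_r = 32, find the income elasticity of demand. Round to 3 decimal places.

1.151

Evaluating quantity at (P, Y, P_r) gives x = 28 − 2.2(37) + 0.029(44000) − 3.55(32) = 28 − 81.4 + 1276 − 113.6 = 1109.
∂x/∂Y = +0.029, so E_I = 0.029·(44000/1109) ≈ 1.151.
E_I > 1: normal good (luxury).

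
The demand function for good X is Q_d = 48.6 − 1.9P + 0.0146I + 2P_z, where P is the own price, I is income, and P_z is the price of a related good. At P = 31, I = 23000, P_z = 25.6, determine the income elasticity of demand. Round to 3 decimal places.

First evaluate Q_d: 48.6 − 1.9(31) + 0.0146(23000) + 2(25.6) = 48.6 − 58.9 + 335.8 + 51.2 = 376.7.
∂Q_d/∂I = +0.0146, so E_I = 0.0146·(23000/376.7) ≈ 0.891.
E_I ∈ (0,1): normal good (necessity).

0.891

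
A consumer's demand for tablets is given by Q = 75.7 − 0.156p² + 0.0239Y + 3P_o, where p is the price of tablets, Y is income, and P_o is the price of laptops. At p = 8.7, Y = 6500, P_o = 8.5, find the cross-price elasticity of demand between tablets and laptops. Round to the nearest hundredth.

Substituting, Q = 75.7 − 0.156(8.7)² + 0.0239(6500) + 3(8.5) = 75.7 − 11.8076 + 155.35 + 25.5 = 244.7424.
∂Q/∂P_o = +3, so E_xy = 3·(8.5/244.7424) ≈ 0.10.
E_xy > 0: the goods are substitutes.

0.10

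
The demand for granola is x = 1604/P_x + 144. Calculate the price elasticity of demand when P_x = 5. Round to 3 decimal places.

At P_x = 5, x = 464.8.
dx/dP_x = −1604/P_x² = −64.16.
Point elasticity E = (dx/dP_x)·(P_x/x) = -64.16 × 5/464.8 ≈ -0.690.
|E| < 1, so demand is inelastic at this price.

-0.690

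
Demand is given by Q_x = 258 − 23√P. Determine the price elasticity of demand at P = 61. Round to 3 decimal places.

-1.146

At P = 61, Q_x = 78.3643.
dQ_x/dP = −23/(2√P) = −23/(2·7.8102).
Point elasticity E = (dQ_x/dP)·(P/Q_x) = -1.4724 × 61/78.3643 ≈ -1.146.
|E| > 1, so demand is elastic at this price.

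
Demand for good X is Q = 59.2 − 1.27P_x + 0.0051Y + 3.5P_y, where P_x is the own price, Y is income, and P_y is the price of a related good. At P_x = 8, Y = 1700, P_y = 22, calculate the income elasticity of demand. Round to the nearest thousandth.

0.064

At the given point, Q = 59.2 − 1.27(8) + 0.0051(1700) + 3.5(22) = 59.2 − 10.16 + 8.67 + 77 = 134.71.
∂Q/∂Y = +0.0051, so E_I = 0.0051·(1700/134.71) ≈ 0.064.
E_I ∈ (0,1): normal good (necessity).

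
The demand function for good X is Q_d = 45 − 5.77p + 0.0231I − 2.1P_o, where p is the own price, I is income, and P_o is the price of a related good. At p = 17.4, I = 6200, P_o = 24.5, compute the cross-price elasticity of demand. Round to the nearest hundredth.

-1.41

At the given point, Q_d = 45 − 5.77(17.4) + 0.0231(6200) − 2.1(24.5) = 45 − 100.398 + 143.22 − 51.45 = 36.372.
∂Q_d/∂P_o = −2.1, so E_xy = -2.1·(24.5/36.372) ≈ -1.41.
E_xy < 0: the goods are complements.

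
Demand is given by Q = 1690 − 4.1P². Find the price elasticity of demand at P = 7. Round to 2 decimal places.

-0.27

At P = 7, Q = 1489.1.
dQ/dP = −2·4.1·P = −57.4.
Point elasticity E = (dQ/dP)·(P/Q) = -57.4 × 7/1489.1 ≈ -0.27.
|E| < 1, so demand is inelastic at this price.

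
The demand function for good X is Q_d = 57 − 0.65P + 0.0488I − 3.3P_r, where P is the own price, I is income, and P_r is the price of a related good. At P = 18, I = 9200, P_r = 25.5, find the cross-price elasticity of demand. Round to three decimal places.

-0.205

First evaluate Q_d: 57 − 0.65(18) + 0.0488(9200) − 3.3(25.5) = 57 − 11.7 + 448.96 − 84.15 = 410.11.
∂Q_d/∂P_r = −3.3, so E_xy = -3.3·(25.5/410.11) ≈ -0.205.
E_xy < 0: the goods are complements.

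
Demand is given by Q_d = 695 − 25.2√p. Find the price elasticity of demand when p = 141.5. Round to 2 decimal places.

At p = 141.5, Q_d = 395.2365.
dQ_d/dp = −25.2/(2√p) = −25.2/(2·11.8954).
Point elasticity E = (dQ_d/dp)·(p/Q_d) = -1.0592 × 141.5/395.2365 ≈ -0.38.
|E| < 1, so demand is inelastic at this price.

-0.38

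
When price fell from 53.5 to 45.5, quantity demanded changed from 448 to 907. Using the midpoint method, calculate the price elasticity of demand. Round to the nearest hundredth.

%ΔQ = (907 − 448)/[(448 + 907)/2] = 459/677.5 ≈ 0.6775.
%Δp = (45.5 − 53.5)/[(53.5 + 45.5)/2] = -8/49.5 ≈ -0.1616.
Arc elasticity E = %ΔQ/%Δp ≈ 0.6775/-0.1616 ≈ -4.19.
|E| > 1: demand is elastic over this range.

-4.19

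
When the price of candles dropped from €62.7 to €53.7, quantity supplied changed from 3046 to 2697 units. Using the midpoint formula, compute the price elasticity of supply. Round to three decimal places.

0.786

%ΔQ = (2697 − 3046)/[(3046 + 2697)/2] = -349/2871.5 ≈ -0.1215.
%ΔP = (53.7 − 62.7)/[(62.7 + 53.7)/2] = -9/58.2 ≈ -0.1546.
Arc elasticity E = %ΔQ/%ΔP ≈ -0.1215/-0.1546 ≈ 0.786.
|E| < 1: supply is inelastic over this range.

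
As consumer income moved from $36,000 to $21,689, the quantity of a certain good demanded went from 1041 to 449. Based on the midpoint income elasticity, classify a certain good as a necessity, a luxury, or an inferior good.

luxury

%ΔQ = (449 − 1041)/[(1041+449)/2] = -592/745 ≈ -0.7946.
%ΔY = (21,689 − 36,000)/[(36,000+21,689)/2] = -14311/28844.5 ≈ -0.4961.
E_I = %ΔQ/%ΔY ≈ 1.602.
E_I > 1: normal good (luxury).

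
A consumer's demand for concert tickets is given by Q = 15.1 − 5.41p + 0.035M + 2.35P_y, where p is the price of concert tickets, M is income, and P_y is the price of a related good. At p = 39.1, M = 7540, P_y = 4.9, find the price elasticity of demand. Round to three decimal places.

Substituting, Q = 15.1 − 5.41(39.1) + 0.035(7540) + 2.35(4.9) = 15.1 − 211.531 + 263.9 + 11.515 = 78.984.
∂Q/∂p = −5.41, so E_p = (−5.41)·(39.1/78.984) ≈ -2.678.
|E_p| > 1: demand is elastic.

-2.678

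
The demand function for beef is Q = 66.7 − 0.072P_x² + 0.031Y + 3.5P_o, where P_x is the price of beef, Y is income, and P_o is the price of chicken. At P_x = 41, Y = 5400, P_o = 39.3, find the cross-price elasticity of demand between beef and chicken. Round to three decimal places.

First evaluate Q: 66.7 − 0.072(41)² + 0.031(5400) + 3.5(39.3) = 66.7 − 121.032 + 167.4 + 137.55 = 250.618.
∂Q/∂P_o = +3.5, so E_xy = 3.5·(39.3/250.618) ≈ 0.549.
E_xy > 0: the goods are substitutes.

0.549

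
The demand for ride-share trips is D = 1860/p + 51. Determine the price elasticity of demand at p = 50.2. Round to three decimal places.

At p = 50.2, D = 88.0518.
dD/dp = −1860/p² = −0.7381.
Point elasticity E = (dD/dp)·(p/D) = -0.7381 × 50.2/88.0518 ≈ -0.421.
|E| < 1, so demand is inelastic at this price.

-0.421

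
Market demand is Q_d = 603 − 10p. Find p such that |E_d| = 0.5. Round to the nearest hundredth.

Set −bp/(a − bp) = −0.5 ⇒ bp = 0.5(a − bp) ⇒ bp(1+0.5) = 0.5·a.
p = 0.5·603/(10·1.5) = 20.10.

20.10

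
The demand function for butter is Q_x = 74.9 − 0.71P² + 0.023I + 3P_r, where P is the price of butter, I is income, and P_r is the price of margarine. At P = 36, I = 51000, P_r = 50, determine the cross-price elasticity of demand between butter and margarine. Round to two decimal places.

0.31

First evaluate Q_x: 74.9 − 0.71(36)² + 0.023(51000) + 3(50) = 74.9 − 920.16 + 1173 + 150 = 477.74.
∂Q_x/∂P_r = +3, so E_xy = 3·(50/477.74) ≈ 0.31.
E_xy > 0: the goods are substitutes.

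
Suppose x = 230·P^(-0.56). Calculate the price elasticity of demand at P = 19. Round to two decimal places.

For a Cobb–Douglas (constant-elasticity) form x = A·P^α·…, the elasticity with respect to P equals the exponent α at every point.
Here the exponent on P is -0.56, so the price elasticity of demand is -0.56.

-0.56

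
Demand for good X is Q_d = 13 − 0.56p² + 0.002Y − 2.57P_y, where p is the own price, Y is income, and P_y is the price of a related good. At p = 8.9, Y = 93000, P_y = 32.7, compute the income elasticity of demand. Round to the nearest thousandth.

Evaluating quantity at (p, Y, P_y) gives Q_d = 13 − 0.56(8.9)² + 0.002(93000) − 2.57(32.7) = 13 − 44.3576 + 186 − 84.039 = 70.6034.
∂Q_d/∂Y = +0.002, so E_I = 0.002·(93000/70.6034) ≈ 2.634.
E_I > 1: normal good (luxury).

2.634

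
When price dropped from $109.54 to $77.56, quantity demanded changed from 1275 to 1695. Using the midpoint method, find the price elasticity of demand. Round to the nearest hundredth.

-0.83

%Δq = (1695 − 1275)/[(1275 + 1695)/2] = 420/1485 ≈ 0.2828.
%Δp = (77.56 − 109.54)/[(109.54 + 77.56)/2] = -31.98/93.55 ≈ -0.3418.
Arc elasticity E = %Δq/%Δp ≈ 0.2828/-0.3418 ≈ -0.83.
|E| < 1: demand is inelastic over this range.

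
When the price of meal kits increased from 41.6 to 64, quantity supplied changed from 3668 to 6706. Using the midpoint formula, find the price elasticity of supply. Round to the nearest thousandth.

%ΔQ = (6706 − 3668)/[(3668 + 6706)/2] = 3038/5187 ≈ 0.5857.
%Δp = (64 − 41.6)/[(41.6 + 64)/2] = 22.4/52.8 ≈ 0.4242.
Arc elasticity E = %ΔQ/%Δp ≈ 0.5857/0.4242 ≈ 1.381.
|E| > 1: supply is elastic over this range.

1.381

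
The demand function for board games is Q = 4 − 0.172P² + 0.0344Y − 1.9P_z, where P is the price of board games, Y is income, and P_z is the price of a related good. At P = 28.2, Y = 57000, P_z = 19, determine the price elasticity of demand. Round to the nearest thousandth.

At the given point, Q = 4 − 0.172(28.2)² + 0.0344(57000) − 1.9(19) = 4 − 136.7813 + 1960.8 − 36.1 = 1791.9187.
∂Q/∂P = −2·0.172·P = -9.7008, so E_p = -9.7008·(28.2/1791.9187) ≈ -0.153.
|E_p| < 1: demand is inelastic.

-0.153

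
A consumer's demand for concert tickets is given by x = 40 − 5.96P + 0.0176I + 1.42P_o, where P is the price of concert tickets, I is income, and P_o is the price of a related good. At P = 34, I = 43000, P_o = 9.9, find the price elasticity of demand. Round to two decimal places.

Evaluating quantity at (P, I, P_o) gives x = 40 − 5.96(34) + 0.0176(43000) + 1.42(9.9) = 40 − 202.64 + 756.8 + 14.058 = 608.218.
∂x/∂P = −5.96, so E_p = (−5.96)·(34/608.218) ≈ -0.33.
|E_p| < 1: demand is inelastic.

-0.33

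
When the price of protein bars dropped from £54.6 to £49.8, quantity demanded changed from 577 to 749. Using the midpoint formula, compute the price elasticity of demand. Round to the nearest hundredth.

-2.82

%ΔQ = (749 − 577)/[(577 + 749)/2] = 172/663 ≈ 0.2594.
%Δp = (49.8 − 54.6)/[(54.6 + 49.8)/2] = -4.8/52.2 ≈ -0.0920.
Arc elasticity E = %ΔQ/%Δp ≈ 0.2594/-0.0920 ≈ -2.82.
|E| > 1: demand is elastic over this range.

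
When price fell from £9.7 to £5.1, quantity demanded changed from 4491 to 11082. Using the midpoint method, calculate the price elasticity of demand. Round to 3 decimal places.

%ΔQ = (11082 − 4491)/[(4491 + 11082)/2] = 6591/7786.5 ≈ 0.8465.
%ΔP = (5.1 − 9.7)/[(9.7 + 5.1)/2] = -4.6/7.4 ≈ -0.6216.
Arc elasticity E = %ΔQ/%ΔP ≈ 0.8465/-0.6216 ≈ -1.362.
|E| > 1: demand is elastic over this range.

-1.362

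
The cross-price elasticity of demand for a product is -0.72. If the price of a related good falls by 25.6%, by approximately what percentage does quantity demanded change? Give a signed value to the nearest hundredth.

%ΔQ ≈ E × %ΔP_y = (-0.72) × (-25.6%) ≈ 18.43%.

18.43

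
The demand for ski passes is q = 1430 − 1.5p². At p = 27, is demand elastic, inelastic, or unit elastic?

At p = 27, q = 336.5.
dq/dp = −2·1.5·p = −81.
Point elasticity E = (dq/dp)·(p/q) = -81 × 27/336.5 ≈ -6.499.
|E| ≈ 6.499 > 1, so demand is elastic.

elastic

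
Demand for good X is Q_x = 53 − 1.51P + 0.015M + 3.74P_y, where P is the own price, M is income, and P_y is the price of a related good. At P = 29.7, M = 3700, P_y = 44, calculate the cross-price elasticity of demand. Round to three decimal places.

Substituting, Q_x = 53 − 1.51(29.7) + 0.015(3700) + 3.74(44) = 53 − 44.847 + 55.5 + 164.56 = 228.213.
∂Q_x/∂P_y = +3.74, so E_xy = 3.74·(44/228.213) ≈ 0.721.
E_xy > 0: the goods are substitutes.

0.721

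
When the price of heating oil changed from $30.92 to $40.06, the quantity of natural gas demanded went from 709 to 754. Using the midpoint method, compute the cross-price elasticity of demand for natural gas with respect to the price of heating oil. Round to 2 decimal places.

0.24

%ΔQ_x = (754 − 709)/[(709+754)/2] = 45/731.5 ≈ 0.0615.
%ΔP_y = (40.06 − 30.92)/[(30.92+40.06)/2] ≈ 0.2575.
E_xy = 0.0615/0.2575 ≈ 0.24.
E_xy > 0, so natural gas and heating oil are substitutes.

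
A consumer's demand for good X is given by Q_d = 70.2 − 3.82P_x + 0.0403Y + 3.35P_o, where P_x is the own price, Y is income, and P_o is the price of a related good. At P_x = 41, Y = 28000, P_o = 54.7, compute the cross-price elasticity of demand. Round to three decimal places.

Evaluating quantity at (P_x, Y, P_o) gives Q_d = 70.2 − 3.82(41) + 0.0403(28000) + 3.35(54.7) = 70.2 − 156.62 + 1128.4 + 183.245 = 1225.225.
∂Q_d/∂P_o = +3.35, so E_xy = 3.35·(54.7/1225.225) ≈ 0.150.
E_xy > 0: the goods are substitutes.

0.150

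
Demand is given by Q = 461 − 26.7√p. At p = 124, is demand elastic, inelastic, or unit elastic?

inelastic

At p = 124, Q = 163.6814.
dQ/dp = −26.7/(2√p) = −26.7/(2·11.1355).
Point elasticity E = (dQ/dp)·(p/Q) = -1.1989 × 124/163.6814 ≈ -0.908.
|E| ≈ 0.908 < 1, so demand is inelastic.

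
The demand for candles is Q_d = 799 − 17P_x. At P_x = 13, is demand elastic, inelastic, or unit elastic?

At P_x = 13, Q_d = 578.
dQ_d/dP_x = −17.
Point elasticity E = (dQ_d/dP_x)·(P_x/Q_d) = -17 × 13/578 ≈ -0.382.
|E| ≈ 0.382 < 1, so demand is inelastic.

inelastic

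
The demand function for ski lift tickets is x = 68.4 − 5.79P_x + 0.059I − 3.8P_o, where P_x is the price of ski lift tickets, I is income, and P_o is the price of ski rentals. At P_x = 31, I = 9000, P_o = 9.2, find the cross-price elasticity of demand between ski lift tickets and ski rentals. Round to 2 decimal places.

-0.09

x = 68.4 − 5.79(31) + 0.059(9000) − 3.8(9.2) = 68.4 − 179.49 + 531 − 34.96 = 384.95.
∂x/∂P_o = −3.8, so E_xy = -3.8·(9.2/384.95) ≈ -0.09.
E_xy < 0: the goods are complements.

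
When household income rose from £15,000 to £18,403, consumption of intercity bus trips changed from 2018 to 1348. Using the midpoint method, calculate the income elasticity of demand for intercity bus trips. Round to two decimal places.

%ΔQ = (1348 − 2018)/[(2018+1348)/2] = -670/1683 ≈ -0.3981.
%ΔI = (18,403 − 15,000)/[(15,000+18,403)/2] = 3403/16701.5 ≈ 0.2038.
E_I = %ΔQ/%ΔI ≈ -1.95.
E_I < 0: inferior good.

-1.95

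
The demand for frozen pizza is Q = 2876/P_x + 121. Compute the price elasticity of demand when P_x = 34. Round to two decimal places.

-0.41

At P_x = 34, Q = 205.5882.
dQ/dP_x = −2876/P_x² = −2.4879.
Point elasticity E = (dQ/dP_x)·(P_x/Q) = -2.4879 × 34/205.5882 ≈ -0.41.
|E| < 1, so demand is inelastic at this price.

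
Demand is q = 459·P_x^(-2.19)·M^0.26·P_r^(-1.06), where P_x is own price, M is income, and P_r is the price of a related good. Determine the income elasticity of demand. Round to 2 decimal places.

0.26

For a Cobb–Douglas (constant-elasticity) form q = A·M^α·…, the elasticity with respect to M equals the exponent α at every point.
Here the exponent on M is 0.26, so the income elasticity of demand is 0.26.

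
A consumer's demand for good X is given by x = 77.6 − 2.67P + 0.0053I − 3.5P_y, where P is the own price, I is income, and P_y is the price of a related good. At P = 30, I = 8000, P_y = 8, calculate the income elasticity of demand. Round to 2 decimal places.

3.56

Substituting, x = 77.6 − 2.67(30) + 0.0053(8000) − 3.5(8) = 77.6 − 80.1 + 42.4 − 28 = 11.9.
∂x/∂I = +0.0053, so E_I = 0.0053·(8000/11.9) ≈ 3.56.
E_I > 1: normal good (luxury).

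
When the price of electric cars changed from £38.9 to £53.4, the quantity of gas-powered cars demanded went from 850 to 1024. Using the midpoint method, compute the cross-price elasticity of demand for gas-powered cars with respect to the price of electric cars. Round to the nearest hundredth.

%ΔQ_x = (1024 − 850)/[(850+1024)/2] = 174/937 ≈ 0.1857.
%ΔP_y = (53.4 − 38.9)/[(38.9+53.4)/2] ≈ 0.3142.
E_xy = 0.1857/0.3142 ≈ 0.59.
E_xy > 0, so gas-powered cars and electric cars are substitutes.

0.59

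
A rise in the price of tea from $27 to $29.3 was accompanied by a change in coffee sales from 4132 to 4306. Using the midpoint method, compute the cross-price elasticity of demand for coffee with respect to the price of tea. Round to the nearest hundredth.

%ΔQ_x = (4306 − 4132)/[(4132+4306)/2] = 174/4219 ≈ 0.0412.
%ΔP_y = (29.3 − 27)/[(27+29.3)/2] ≈ 0.0817.
E_xy = 0.0412/0.0817 ≈ 0.50.
E_xy > 0, so coffee and tea are substitutes.

0.50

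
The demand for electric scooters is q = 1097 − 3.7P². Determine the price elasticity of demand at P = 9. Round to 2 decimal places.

At P = 9, q = 797.3.
dq/dP = −2·3.7·P = −66.6.
Point elasticity E = (dq/dP)·(P/q) = -66.6 × 9/797.3 ≈ -0.75.
|E| < 1, so demand is inelastic at this price.

-0.75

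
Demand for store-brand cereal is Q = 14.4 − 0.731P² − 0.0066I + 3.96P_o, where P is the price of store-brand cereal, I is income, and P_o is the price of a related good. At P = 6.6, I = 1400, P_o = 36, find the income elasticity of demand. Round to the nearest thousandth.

Q = 14.4 − 0.731(6.6)² − 0.0066(1400) + 3.96(36) = 14.4 − 31.8424 − 9.24 + 142.56 = 115.8776.
∂Q/∂I = −0.0066, so E_I = -0.0066·(1400/115.8776) ≈ -0.080.
E_I < 0: inferior good.

-0.080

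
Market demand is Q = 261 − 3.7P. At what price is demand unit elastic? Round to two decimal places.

For linear demand Q = a − bP, E = −bP/(a − bP). |E| = 1 ⇒ bP = a − bP ⇒ P = a/(2b).
P = 261/(2·3.7) ≈ 35.27.

35.27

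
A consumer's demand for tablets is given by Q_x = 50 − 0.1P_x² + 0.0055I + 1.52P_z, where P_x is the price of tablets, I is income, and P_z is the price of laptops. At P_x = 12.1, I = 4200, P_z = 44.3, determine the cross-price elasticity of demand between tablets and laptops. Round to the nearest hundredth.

Substituting, Q_x = 50 − 0.1(12.1)² + 0.0055(4200) + 1.52(44.3) = 50 − 14.641 + 23.1 + 67.336 = 125.795.
∂Q_x/∂P_z = +1.52, so E_xy = 1.52·(44.3/125.795) ≈ 0.54.
E_xy > 0: the goods are substitutes.

0.54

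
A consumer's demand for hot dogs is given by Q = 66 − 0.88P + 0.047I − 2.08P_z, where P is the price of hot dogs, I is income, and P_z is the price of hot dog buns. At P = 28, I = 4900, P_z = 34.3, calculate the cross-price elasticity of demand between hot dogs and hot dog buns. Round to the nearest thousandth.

Q = 66 − 0.88(28) + 0.047(4900) − 2.08(34.3) = 66 − 24.64 + 230.3 − 71.344 = 200.316.
∂Q/∂P_z = −2.08, so E_xy = -2.08·(34.3/200.316) ≈ -0.356.
E_xy < 0: the goods are complements.

-0.356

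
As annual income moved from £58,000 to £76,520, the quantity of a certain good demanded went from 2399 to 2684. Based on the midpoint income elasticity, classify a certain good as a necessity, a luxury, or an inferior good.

necessity

%ΔQ = (2684 − 2399)/[(2399+2684)/2] = 285/2541.5 ≈ 0.1121.
%ΔY = (76,520 − 58,000)/[(58,000+76,520)/2] = 18520/67260 ≈ 0.2753.
E_I = %ΔQ/%ΔY ≈ 0.407.
E_I ∈ (0,1): normal good (necessity).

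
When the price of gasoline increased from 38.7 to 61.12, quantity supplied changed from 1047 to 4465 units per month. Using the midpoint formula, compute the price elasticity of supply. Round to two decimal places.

%Δq = (4465 − 1047)/[(1047 + 4465)/2] = 3418/2756 ≈ 1.2402.
%ΔP = (61.12 − 38.7)/[(38.7 + 61.12)/2] = 22.42/49.91 ≈ 0.4492.
Arc elasticity E = %Δq/%ΔP ≈ 1.2402/0.4492 ≈ 2.76.
|E| > 1: supply is elastic over this range.

2.76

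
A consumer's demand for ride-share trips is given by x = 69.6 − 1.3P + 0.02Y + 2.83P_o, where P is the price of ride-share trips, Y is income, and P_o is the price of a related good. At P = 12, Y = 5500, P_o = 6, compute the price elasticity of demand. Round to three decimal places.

Evaluating quantity at (P, Y, P_o) gives x = 69.6 − 1.3(12) + 0.02(5500) + 2.83(6) = 69.6 − 15.6 + 110 + 16.98 = 180.98.
∂x/∂P = −1.3, so E_p = (−1.3)·(12/180.98) ≈ -0.086.
|E_p| < 1: demand is inelastic.

-0.086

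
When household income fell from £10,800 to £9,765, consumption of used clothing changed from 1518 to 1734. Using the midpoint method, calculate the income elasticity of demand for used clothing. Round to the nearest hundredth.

-1.32

%ΔQ = (1734 − 1518)/[(1518+1734)/2] = 216/1626 ≈ 0.1328.
%ΔI = (9,765 − 10,800)/[(10,800+9,765)/2] = -1035/10282.5 ≈ -0.1007.
E_I = %ΔQ/%ΔI ≈ -1.32.
E_I < 0: inferior good.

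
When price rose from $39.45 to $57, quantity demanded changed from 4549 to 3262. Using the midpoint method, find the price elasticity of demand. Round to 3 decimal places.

%Δq = (3262 − 4549)/[(4549 + 3262)/2] = -1287/3905.5 ≈ -0.3295.
%ΔP = (57 − 39.45)/[(39.45 + 57)/2] = 17.55/48.225 ≈ 0.3639.
Arc elasticity E = %Δq/%ΔP ≈ -0.3295/0.3639 ≈ -0.906.
|E| < 1: demand is inelastic over this range.

-0.906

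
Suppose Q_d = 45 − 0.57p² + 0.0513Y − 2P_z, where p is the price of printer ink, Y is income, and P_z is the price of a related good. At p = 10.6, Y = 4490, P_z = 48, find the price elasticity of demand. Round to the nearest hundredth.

Substituting, Q_d = 45 − 0.57(10.6)² + 0.0513(4490) − 2(48) = 45 − 64.0452 + 230.337 − 96 = 115.2918.
∂Q_d/∂p = −2·0.57·p = -12.084, so E_p = -12.084·(10.6/115.2918) ≈ -1.11.
|E_p| > 1: demand is elastic.

-1.11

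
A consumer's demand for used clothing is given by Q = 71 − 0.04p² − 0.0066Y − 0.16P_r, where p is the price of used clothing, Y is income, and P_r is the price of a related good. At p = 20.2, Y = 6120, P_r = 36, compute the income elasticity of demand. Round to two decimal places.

Evaluating quantity at (p, Y, P_r) gives Q = 71 − 0.04(20.2)² − 0.0066(6120) − 0.16(36) = 71 − 16.3216 − 40.392 − 5.76 = 8.5264.
∂Q/∂Y = −0.0066, so E_I = -0.0066·(6120/8.5264) ≈ -4.74.
E_I < 0: inferior good.

-4.74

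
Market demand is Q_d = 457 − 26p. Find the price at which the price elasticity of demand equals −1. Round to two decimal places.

For linear demand Q_d = a − bp, E = −bp/(a − bp). |E| = 1 ⇒ bp = a − bp ⇒ p = a/(2b).
p = 457/(2·26) ≈ 8.79.

8.79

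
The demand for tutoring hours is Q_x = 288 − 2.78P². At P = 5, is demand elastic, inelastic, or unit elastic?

At P = 5, Q_x = 218.5.
dQ_x/dP = −2·2.78·P = −27.8.
Point elasticity E = (dQ_x/dP)·(P/Q_x) = -27.8 × 5/218.5 ≈ -0.636.
|E| ≈ 0.636 < 1, so demand is inelastic.

inelastic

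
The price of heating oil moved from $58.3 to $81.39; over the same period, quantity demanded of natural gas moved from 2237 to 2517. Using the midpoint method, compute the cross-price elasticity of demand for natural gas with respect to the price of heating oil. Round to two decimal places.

%ΔQ_x = (2517 − 2237)/[(2237+2517)/2] = 280/2377 ≈ 0.1178.
%ΔP_y = (81.39 − 58.3)/[(58.3+81.39)/2] ≈ 0.3306.
E_xy = 0.1178/0.3306 ≈ 0.36.
E_xy > 0, so natural gas and heating oil are substitutes.

0.36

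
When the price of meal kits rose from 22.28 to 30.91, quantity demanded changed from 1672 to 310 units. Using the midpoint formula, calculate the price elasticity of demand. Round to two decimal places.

%Δq = (310 − 1672)/[(1672 + 310)/2] = -1362/991 ≈ -1.3744.
%Δp = (30.91 − 22.28)/[(22.28 + 30.91)/2] = 8.63/26.595 ≈ 0.3245.
Arc elasticity E = %Δq/%Δp ≈ -1.3744/0.3245 ≈ -4.24.
|E| > 1: demand is elastic over this range.

-4.24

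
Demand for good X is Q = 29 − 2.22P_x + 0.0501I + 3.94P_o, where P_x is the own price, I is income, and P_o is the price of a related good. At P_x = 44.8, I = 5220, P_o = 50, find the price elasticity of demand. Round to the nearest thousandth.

-0.256

At the given point, Q = 29 − 2.22(44.8) + 0.0501(5220) + 3.94(50) = 29 − 99.456 + 261.522 + 197 = 388.066.
∂Q/∂P_x = −2.22, so E_p = (−2.22)·(44.8/388.066) ≈ -0.256.
|E_p| < 1: demand is inelastic.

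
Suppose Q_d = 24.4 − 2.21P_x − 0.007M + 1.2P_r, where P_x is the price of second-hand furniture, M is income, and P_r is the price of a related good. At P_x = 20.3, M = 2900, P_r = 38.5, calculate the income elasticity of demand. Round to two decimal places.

First evaluate Q_d: 24.4 − 2.21(20.3) − 0.007(2900) + 1.2(38.5) = 24.4 − 44.863 − 20.3 + 46.2 = 5.437.
∂Q_d/∂M = −0.007, so E_I = -0.007·(2900/5.437) ≈ -3.73.
E_I < 0: inferior good.

-3.73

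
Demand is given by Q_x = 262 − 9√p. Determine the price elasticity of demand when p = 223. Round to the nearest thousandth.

At p = 223, Q_x = 127.6013.
dQ_x/dp = −9/(2√p) = −9/(2·14.9332).
Point elasticity E = (dQ_x/dp)·(p/Q_x) = -0.3013 × 223/127.6013 ≈ -0.527.
|E| < 1, so demand is inelastic at this price.

-0.527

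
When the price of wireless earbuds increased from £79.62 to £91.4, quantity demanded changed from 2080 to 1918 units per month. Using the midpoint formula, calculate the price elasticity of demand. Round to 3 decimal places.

-0.588

%ΔQ = (1918 − 2080)/[(2080 + 1918)/2] = -162/1999 ≈ -0.0810.
%Δp = (91.4 − 79.62)/[(79.62 + 91.4)/2] = 11.78/85.51 ≈ 0.1378.
Arc elasticity E = %ΔQ/%Δp ≈ -0.0810/0.1378 ≈ -0.588.
|E| < 1: demand is inelastic over this range.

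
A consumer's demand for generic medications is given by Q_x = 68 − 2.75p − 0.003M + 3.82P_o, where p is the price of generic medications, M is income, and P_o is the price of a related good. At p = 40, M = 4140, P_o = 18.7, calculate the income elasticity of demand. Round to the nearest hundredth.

Q_x = 68 − 2.75(40) − 0.003(4140) + 3.82(18.7) = 68 − 110 − 12.42 + 71.434 = 17.014.
∂Q_x/∂M = −0.003, so E_I = -0.003·(4140/17.014) ≈ -0.73.
E_I < 0: inferior good.

-0.73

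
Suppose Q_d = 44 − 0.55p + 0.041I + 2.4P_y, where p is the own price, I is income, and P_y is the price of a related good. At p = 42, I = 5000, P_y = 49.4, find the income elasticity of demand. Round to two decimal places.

Substituting, Q_d = 44 − 0.55(42) + 0.041(5000) + 2.4(49.4) = 44 − 23.1 + 205 + 118.56 = 344.46.
∂Q_d/∂I = +0.041, so E_I = 0.041·(5000/344.46) ≈ 0.60.
E_I ∈ (0,1): normal good (necessity).

0.60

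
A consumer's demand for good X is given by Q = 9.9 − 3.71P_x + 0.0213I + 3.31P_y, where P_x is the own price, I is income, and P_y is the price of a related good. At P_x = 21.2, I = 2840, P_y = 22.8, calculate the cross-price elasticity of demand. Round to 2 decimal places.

Evaluating quantity at (P_x, I, P_y) gives Q = 9.9 − 3.71(21.2) + 0.0213(2840) + 3.31(22.8) = 9.9 − 78.652 + 60.492 + 75.468 = 67.208.
∂Q/∂P_y = +3.31, so E_xy = 3.31·(22.8/67.208) ≈ 1.12.
E_xy > 0: the goods are substitutes.

1.12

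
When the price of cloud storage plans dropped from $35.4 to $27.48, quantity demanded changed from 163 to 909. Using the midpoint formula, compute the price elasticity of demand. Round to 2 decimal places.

-5.52

%ΔQ = (909 − 163)/[(163 + 909)/2] = 746/536 ≈ 1.3918.
%ΔP = (27.48 − 35.4)/[(35.4 + 27.48)/2] = -7.92/31.44 ≈ -0.2519.
Arc elasticity E = %ΔQ/%ΔP ≈ 1.3918/-0.2519 ≈ -5.52.
|E| > 1: demand is elastic over this range.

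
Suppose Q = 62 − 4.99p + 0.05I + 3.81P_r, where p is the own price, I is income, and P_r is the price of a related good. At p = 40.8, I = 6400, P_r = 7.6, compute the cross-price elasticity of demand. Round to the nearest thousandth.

Q = 62 − 4.99(40.8) + 0.05(6400) + 3.81(7.6) = 62 − 203.592 + 320 + 28.956 = 207.364.
∂Q/∂P_r = +3.81, so E_xy = 3.81·(7.6/207.364) ≈ 0.140.
E_xy > 0: the goods are substitutes.

0.140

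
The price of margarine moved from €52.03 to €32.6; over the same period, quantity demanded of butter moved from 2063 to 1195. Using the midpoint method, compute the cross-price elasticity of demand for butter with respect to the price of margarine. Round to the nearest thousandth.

%ΔQ_x = (1195 − 2063)/[(2063+1195)/2] = -868/1629 ≈ -0.5328.
%ΔP_y = (32.6 − 52.03)/[(52.03+32.6)/2] ≈ -0.4592.
E_xy = -0.5328/-0.4592 ≈ 1.160.
E_xy > 0, so butter and margarine are substitutes.

1.160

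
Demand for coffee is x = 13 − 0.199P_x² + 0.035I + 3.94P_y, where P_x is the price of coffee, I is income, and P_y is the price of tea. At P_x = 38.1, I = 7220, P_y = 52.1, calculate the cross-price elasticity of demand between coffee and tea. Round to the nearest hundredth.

At the given point, x = 13 − 0.199(38.1)² + 0.035(7220) + 3.94(52.1) = 13 − 288.8704 + 252.7 + 205.274 = 182.1036.
∂x/∂P_y = +3.94, so E_xy = 3.94·(52.1/182.1036) ≈ 1.13.
E_xy > 0: the goods are substitutes.

1.13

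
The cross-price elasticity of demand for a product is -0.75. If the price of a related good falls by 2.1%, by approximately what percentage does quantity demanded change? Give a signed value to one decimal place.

%ΔQ ≈ E × %ΔP_y = (-0.75) × (-2.1%) ≈ 1.6%.

1.6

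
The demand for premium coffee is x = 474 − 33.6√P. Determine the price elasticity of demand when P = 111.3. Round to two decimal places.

At P = 111.3, x = 119.524.
dx/dP = −33.6/(2√P) = −33.6/(2·10.5499).
Point elasticity E = (dx/dP)·(P/x) = -1.5924 × 111.3/119.524 ≈ -1.48.
|E| > 1, so demand is elastic at this price.

-1.48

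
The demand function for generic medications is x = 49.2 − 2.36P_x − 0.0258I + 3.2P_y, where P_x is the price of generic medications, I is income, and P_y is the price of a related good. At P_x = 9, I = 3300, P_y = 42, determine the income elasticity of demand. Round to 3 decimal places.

-1.103

At the given point, x = 49.2 − 2.36(9) − 0.0258(3300) + 3.2(42) = 49.2 − 21.24 − 85.14 + 134.4 = 77.22.
∂x/∂I = −0.0258, so E_I = -0.0258·(3300/77.22) ≈ -1.103.
E_I < 0: inferior good.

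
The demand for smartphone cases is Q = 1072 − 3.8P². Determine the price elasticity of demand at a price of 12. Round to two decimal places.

-2.09

At P = 12, Q = 524.8.
dQ/dP = −2·3.8·P = −91.2.
Point elasticity E = (dQ/dP)·(P/Q) = -91.2 × 12/524.8 ≈ -2.09.
|E| > 1, so demand is elastic at this price.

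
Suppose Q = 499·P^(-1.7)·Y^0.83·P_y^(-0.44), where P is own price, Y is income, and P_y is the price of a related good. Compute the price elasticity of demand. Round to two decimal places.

For a Cobb–Douglas (constant-elasticity) form Q = A·P^α·…, the elasticity with respect to P equals the exponent α at every point.
Here the exponent on P is -1.7, so the price elasticity of demand is -1.70.

-1.70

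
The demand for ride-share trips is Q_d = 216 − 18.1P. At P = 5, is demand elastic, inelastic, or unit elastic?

At P = 5, Q_d = 125.5.
dQ_d/dP = −18.1.
Point elasticity E = (dQ_d/dP)·(P/Q_d) = -18.1 × 5/125.5 ≈ -0.721.
|E| ≈ 0.721 < 1, so demand is inelastic.

inelastic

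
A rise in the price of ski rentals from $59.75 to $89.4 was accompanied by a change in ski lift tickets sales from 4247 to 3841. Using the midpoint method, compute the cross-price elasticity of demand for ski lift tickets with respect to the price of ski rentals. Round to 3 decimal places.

-0.253

%ΔQ_x = (3841 − 4247)/[(4247+3841)/2] = -406/4044 ≈ -0.1004.
%ΔP_y = (89.4 − 59.75)/[(59.75+89.4)/2] ≈ 0.3976.
E_xy = -0.1004/0.3976 ≈ -0.253.
E_xy < 0, so ski lift tickets and ski rentals are complements.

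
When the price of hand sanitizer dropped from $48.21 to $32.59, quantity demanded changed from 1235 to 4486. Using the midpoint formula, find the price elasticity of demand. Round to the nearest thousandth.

-2.940

%ΔQ = (4486 − 1235)/[(1235 + 4486)/2] = 3251/2860.5 ≈ 1.1365.
%Δp = (32.59 − 48.21)/[(48.21 + 32.59)/2] = -15.62/40.4 ≈ -0.3866.
Arc elasticity E = %ΔQ/%Δp ≈ 1.1365/-0.3866 ≈ -2.940.
|E| > 1: demand is elastic over this range.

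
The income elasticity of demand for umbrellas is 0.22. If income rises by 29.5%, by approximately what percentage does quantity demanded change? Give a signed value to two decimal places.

6.49

%ΔQ ≈ E × %ΔI = (0.22) × (29.5%) = 6.49%.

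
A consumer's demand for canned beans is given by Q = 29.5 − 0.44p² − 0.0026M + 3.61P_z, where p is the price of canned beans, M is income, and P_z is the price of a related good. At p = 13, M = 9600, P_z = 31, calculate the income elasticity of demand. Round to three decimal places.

Evaluating quantity at (p, M, P_z) gives Q = 29.5 − 0.44(13)² − 0.0026(9600) + 3.61(31) = 29.5 − 74.36 − 24.96 + 111.91 = 42.09.
∂Q/∂M = −0.0026, so E_I = -0.0026·(9600/42.09) ≈ -0.593.
E_I < 0: inferior good.

-0.593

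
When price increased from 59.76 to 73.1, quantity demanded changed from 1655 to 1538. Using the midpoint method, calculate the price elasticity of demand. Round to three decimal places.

%ΔQ = (1538 − 1655)/[(1655 + 1538)/2] = -117/1596.5 ≈ -0.0733.
%ΔP = (73.1 − 59.76)/[(59.76 + 73.1)/2] = 13.34/66.43 ≈ 0.2008.
Arc elasticity E = %ΔQ/%ΔP ≈ -0.0733/0.2008 ≈ -0.365.
|E| < 1: demand is inelastic over this range.

-0.365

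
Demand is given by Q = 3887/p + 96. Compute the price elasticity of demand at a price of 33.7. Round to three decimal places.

-0.546

At p = 33.7, Q = 211.3412.
dQ/dp = −3887/p² = −3.4226.
Point elasticity E = (dQ/dp)·(p/Q) = -3.4226 × 33.7/211.3412 ≈ -0.546.
|E| < 1, so demand is inelastic at this price.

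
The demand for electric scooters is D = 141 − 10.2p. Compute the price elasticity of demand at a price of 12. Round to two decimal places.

At p = 12, D = 18.6.
dD/dp = −10.2.
Point elasticity E = (dD/dp)·(p/D) = -10.2 × 12/18.6 ≈ -6.58.
|E| > 1, so demand is elastic at this price.

-6.58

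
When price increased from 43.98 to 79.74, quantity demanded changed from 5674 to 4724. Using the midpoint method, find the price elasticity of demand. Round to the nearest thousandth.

-0.316

%Δq = (4724 − 5674)/[(5674 + 4724)/2] = -950/5199 ≈ -0.1827.
%ΔP = (79.74 − 43.98)/[(43.98 + 79.74)/2] = 35.76/61.86 ≈ 0.5781.
Arc elasticity E = %Δq/%ΔP ≈ -0.1827/0.5781 ≈ -0.316.
|E| < 1: demand is inelastic over this range.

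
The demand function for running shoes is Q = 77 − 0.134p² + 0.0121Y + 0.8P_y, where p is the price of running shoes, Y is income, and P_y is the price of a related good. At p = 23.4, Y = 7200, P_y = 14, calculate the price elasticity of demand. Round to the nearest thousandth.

First evaluate Q: 77 − 0.134(23.4)² + 0.0121(7200) + 0.8(14) = 77 − 73.373 + 87.12 + 11.2 = 101.947.
∂Q/∂p = −2·0.134·p = -6.2712, so E_p = -6.2712·(23.4/101.947) ≈ -1.439.
|E_p| > 1: demand is elastic.

-1.439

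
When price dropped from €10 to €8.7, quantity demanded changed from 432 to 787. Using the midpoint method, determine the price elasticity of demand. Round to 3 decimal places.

-4.189

%Δq = (787 − 432)/[(432 + 787)/2] = 355/609.5 ≈ 0.5824.
%ΔP = (8.7 − 10)/[(10 + 8.7)/2] = -1.3/9.35 ≈ -0.1390.
Arc elasticity E = %Δq/%ΔP ≈ 0.5824/-0.1390 ≈ -4.189.
|E| > 1: demand is elastic over this range.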